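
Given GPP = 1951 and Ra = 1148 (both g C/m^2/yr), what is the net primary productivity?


NPP = GPP - Ra = 1951 - 1148 = 803 g C/m^2/yr

803 g C/m^2/yr


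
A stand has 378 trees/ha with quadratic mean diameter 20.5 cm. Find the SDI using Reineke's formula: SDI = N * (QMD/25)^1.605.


QMD/25 = 20.5/25 = 0.82
(0.82)^1.605 = exp(1.605 * ln(0.82)) = exp(1.605 * (-0.198451)) = exp(-0.318514) = 0.727229
SDI = 378 * 0.727229 = 274.893 ≈ 275

275


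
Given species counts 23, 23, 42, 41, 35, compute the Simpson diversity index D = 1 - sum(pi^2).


Total N = 23 + 23 + 42 + 41 + 35 = 164
Per-species terms:
  p = 23/164 = 0.140244; p^2 = 0.140244^2 = 0.019668
  p = 23/164 = 0.140244; p^2 = 0.140244^2 = 0.019668
  p = 42/164 = 0.256098; p^2 = 0.256098^2 = 0.065586
  p = 41/164 = 0.250000; p^2 = 0.250000^2 = 0.062500
  p = 35/164 = 0.213415; p^2 = 0.213415^2 = 0.045546
sum(p^2) = 0.019668 + 0.019668 + 0.065586 + 0.062500 + 0.045546 = 0.212968
D = 1 - 0.212968 = 0.787032 ≈ 0.7870

0.7870


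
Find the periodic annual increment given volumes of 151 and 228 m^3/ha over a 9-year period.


PAI = (V2 - V1) / period = (228 - 151) / 9 = 77 / 9 = 8.5556 ≈ 8.56 m^3/ha/yr

8.56 m^3/ha/yr


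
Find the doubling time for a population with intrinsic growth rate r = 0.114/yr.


td = ln(2) / 0.114 = 0.693147 / 0.114 = 6.08024 ≈ 6.1 years

6.1 years


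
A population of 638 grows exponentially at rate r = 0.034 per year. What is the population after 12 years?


r*t = 0.034 * 12 = 0.408
exp(0.408) = 1.50381
N = 638 * 1.50381 = 959.431 ≈ 959

959


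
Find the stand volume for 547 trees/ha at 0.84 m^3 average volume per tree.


V_stand = 547 * 0.84 = 459.48 ≈ 459.5 m^3/ha

459.5 m^3/ha


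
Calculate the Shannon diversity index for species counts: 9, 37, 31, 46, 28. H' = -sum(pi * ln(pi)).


Total N = 9 + 37 + 31 + 46 + 28 = 151
Per-species terms:
  p = 9/151 = 0.059603; ln(p) = -2.820049; p*ln(p) = 0.059603 * (-2.820049) = -0.168083
  p = 37/151 = 0.245033; ln(p) = -1.406362; p*ln(p) = 0.245033 * (-1.406362) = -0.344605
  p = 31/151 = 0.205298; ln(p) = -1.583293; p*ln(p) = 0.205298 * (-1.583293) = -0.325047
  p = 46/151 = 0.304636; ln(p) = -1.188638; p*ln(p) = 0.304636 * (-1.188638) = -0.362102
  p = 28/151 = 0.185430; ln(p) = -1.685078; p*ln(p) = 0.185430 * (-1.685078) = -0.312464
sum(p*ln(p)) = (-0.168083) + (-0.344605) + (-0.325047) + (-0.362102) + (-0.312464) = -1.512301
H' = -(-1.512301) = 1.512301 ≈ 1.5123

1.5123


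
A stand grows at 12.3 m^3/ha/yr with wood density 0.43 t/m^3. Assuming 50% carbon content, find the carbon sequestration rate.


C = 12.3 * 0.43 * 0.5 = 2.6445 ≈ 2.64 t C/ha/yr

2.64 t C/ha/yr


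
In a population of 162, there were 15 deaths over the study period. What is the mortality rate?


Mortality rate = 15 / 162 = 0.092593 ≈ 0.0926

0.0926


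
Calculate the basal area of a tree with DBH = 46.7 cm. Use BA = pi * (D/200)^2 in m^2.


D/200 = 46.7/200 = 0.2335 m
(D/200)^2 = 0.2335^2 = 0.05452225
BA = 3.141593 * 0.05452225 = 0.171287 ≈ 0.1713 m^2

0.1713 m^2


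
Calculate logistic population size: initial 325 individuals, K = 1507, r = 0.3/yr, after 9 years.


(K - N0)/N0 = (1507 - 325)/325 = 1182/325 = 3.63692
r*t = 0.3 * 9 = 2.7; exp(-2.7) = 0.0672055
3.63692 * 0.0672055 = 0.244421
1 + 0.244421 = 1.24442
N = 1507 / 1.24442 = 1211.01 ≈ 1211

1211


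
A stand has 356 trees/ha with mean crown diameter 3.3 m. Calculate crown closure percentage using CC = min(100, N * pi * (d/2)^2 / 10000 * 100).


(d/2)^2 = (3.3/2)^2 = 1.65^2 = 2.7225
Crown area = 3.141593 * 2.7225 = 8.55299 m^2
N * area / 10000 * 100 = 356 * 8.55299 / 10000 * 100 = 30.4486
CC = min(100, 30.4486) = 30.4486 ≈ 30.4%

30.4%


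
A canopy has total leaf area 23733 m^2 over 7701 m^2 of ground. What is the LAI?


LAI = 23733 / 7701 = 3.0818 ≈ 3.08

3.08


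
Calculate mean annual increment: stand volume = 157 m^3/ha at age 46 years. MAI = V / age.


MAI = 157 / 46 = 3.4130 ≈ 3.41 m^3/ha/yr

3.41 m^3/ha/yr


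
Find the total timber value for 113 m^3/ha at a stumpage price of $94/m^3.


Value = 113 * 94 = $10622/ha

$10622/ha


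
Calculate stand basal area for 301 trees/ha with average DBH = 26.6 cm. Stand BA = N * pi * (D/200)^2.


(D/200)^2 = (26.6/200)^2 = 0.133^2 = 0.017689
Individual BA = 3.141593 * 0.017689 = 0.0555716 m^2
Stand BA = 301 * 0.0555716 = 16.7271 ≈ 16.73 m^2/ha

16.73 m^2/ha


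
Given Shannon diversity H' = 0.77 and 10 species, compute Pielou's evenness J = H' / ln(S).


ln(10) = 2.30259
J = H' / ln(S) = 0.77 / 2.30259 = 0.334406 ≈ 0.3344

0.3344


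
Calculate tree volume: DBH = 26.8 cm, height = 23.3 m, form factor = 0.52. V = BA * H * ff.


(D/200)^2 = (26.8/200)^2 = 0.134^2 = 0.017956
BA = 3.141593 * 0.017956 = 0.0564104 m^2
V = 0.0564104 * 23.3 * 0.52 = 0.683468 ≈ 0.683 m^3

0.683 m^3


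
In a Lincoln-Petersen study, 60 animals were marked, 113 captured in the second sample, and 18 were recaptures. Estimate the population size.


N = M * C / R = 60 * 113 / 18 = 6780 / 18 = 376.67 ≈ 377

377 individuals


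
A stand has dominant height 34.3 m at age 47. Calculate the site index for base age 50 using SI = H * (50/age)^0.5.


50/47 = 1.06383
(1.06383)^0.5 = 1.03142
SI = 34.3 * 1.03142 = 35.3777 ≈ 35.4 m

35.4 m


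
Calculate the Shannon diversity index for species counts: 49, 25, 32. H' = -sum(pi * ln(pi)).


Total N = 49 + 25 + 32 = 106
Per-species terms:
  p = 49/106 = 0.462264; ln(p) = -0.771619; p*ln(p) = 0.462264 * (-0.771619) = -0.356692
  p = 25/106 = 0.235849; ln(p) = -1.444564; p*ln(p) = 0.235849 * (-1.444564) = -0.340699
  p = 32/106 = 0.301887; ln(p) = -1.197703; p*ln(p) = 0.301887 * (-1.197703) = -0.361571
sum(p*ln(p)) = (-0.356692) + (-0.340699) + (-0.361571) = -1.058962
H' = -(-1.058962) = 1.058962 ≈ 1.0590

1.0590


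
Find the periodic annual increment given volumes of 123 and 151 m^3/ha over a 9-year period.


PAI = (V2 - V1) / period = (151 - 123) / 9 = 28 / 9 = 3.1111 ≈ 3.11 m^3/ha/yr

3.11 m^3/ha/yr


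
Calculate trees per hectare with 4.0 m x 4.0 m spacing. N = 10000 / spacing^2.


N = 10000 / 4.0^2 = 10000 / 16 = 625.000 ≈ 625 trees/ha

625 trees/ha


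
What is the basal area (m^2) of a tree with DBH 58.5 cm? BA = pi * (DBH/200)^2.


D/200 = 58.5/200 = 0.2925 m
(D/200)^2 = 0.2925^2 = 0.08555625
BA = 3.141593 * 0.08555625 = 0.268783 ≈ 0.2688 m^2

0.2688 m^2


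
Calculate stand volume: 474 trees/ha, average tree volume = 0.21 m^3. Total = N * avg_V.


V_stand = 474 * 0.21 = 99.54 ≈ 99.5 m^3/ha

99.5 m^3/ha


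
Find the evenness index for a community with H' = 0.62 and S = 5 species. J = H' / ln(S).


ln(5) = 1.60944
J = H' / ln(S) = 0.62 / 1.60944 = 0.385227 ≈ 0.3852

0.3852


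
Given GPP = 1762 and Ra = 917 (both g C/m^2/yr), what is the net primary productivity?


NPP = GPP - Ra = 1762 - 917 = 845 g C/m^2/yr

845 g C/m^2/yr


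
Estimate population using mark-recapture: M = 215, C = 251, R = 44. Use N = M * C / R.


N = M * C / R = 215 * 251 / 44 = 53965 / 44 = 1226.48 ≈ 1226

1226 individuals


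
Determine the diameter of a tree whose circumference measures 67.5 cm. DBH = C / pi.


DBH = C / pi = 67.5 / 3.141593 = 21.4859 ≈ 21.49 cm

21.49 cm


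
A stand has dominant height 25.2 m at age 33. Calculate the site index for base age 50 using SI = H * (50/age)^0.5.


50/33 = 1.51515
(1.51515)^0.5 = 1.23091
SI = 25.2 * 1.23091 = 31.0189 ≈ 31.0 m

31.0 m


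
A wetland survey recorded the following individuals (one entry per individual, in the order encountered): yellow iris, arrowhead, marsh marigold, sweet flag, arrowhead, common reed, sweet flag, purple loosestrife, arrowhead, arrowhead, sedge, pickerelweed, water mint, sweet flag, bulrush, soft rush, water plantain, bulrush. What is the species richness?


Total individuals logged = 18
Distinct species (count of individuals): yellow iris (1), arrowhead (4), marsh marigold (1), sweet flag (3), common reed (1), purple loosestrife (1), sedge (1), pickerelweed (1), water mint (1), bulrush (2), soft rush (1), water plantain (1)
Species richness = number of distinct species = 12

12


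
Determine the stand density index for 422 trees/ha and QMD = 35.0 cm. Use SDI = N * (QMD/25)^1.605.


QMD/25 = 35.0/25 = 1.4
(1.4)^1.605 = exp(1.605 * ln(1.4)) = exp(1.605 * 0.336472) = exp(0.540038) = 1.71607
SDI = 422 * 1.71607 = 724.182 ≈ 724

724


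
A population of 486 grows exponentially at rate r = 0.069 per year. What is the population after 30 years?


r*t = 0.069 * 30 = 2.07
exp(2.07) = 7.92482
N = 486 * 7.92482 = 3851.46 ≈ 3851

3851


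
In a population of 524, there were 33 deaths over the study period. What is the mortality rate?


Mortality rate = 33 / 524 = 0.062977 ≈ 0.0630

0.0630


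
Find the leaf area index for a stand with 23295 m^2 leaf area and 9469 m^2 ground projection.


LAI = 23295 / 9469 = 2.4601 ≈ 2.46

2.46


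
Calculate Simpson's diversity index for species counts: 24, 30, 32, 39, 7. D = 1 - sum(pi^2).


Total N = 24 + 30 + 32 + 39 + 7 = 132
Per-species terms:
  p = 24/132 = 0.181818; p^2 = 0.181818^2 = 0.033058
  p = 30/132 = 0.227273; p^2 = 0.227273^2 = 0.051653
  p = 32/132 = 0.242424; p^2 = 0.242424^2 = 0.058769
  p = 39/132 = 0.295455; p^2 = 0.295455^2 = 0.087294
  p = 7/132 = 0.053030; p^2 = 0.053030^2 = 0.002812
sum(p^2) = 0.033058 + 0.051653 + 0.058769 + 0.087294 + 0.002812 = 0.233586
D = 1 - 0.233586 = 0.766414 ≈ 0.7664

0.7664


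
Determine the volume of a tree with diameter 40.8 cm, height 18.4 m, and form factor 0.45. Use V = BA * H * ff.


(D/200)^2 = (40.8/200)^2 = 0.204^2 = 0.041616
BA = 3.141593 * 0.041616 = 0.130741 m^2
V = 0.130741 * 18.4 * 0.45 = 1.08254 ≈ 1.083 m^3

1.083 m^3


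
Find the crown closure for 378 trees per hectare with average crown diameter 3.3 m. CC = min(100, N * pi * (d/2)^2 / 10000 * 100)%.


(d/2)^2 = (3.3/2)^2 = 1.65^2 = 2.7225
Crown area = 3.141593 * 2.7225 = 8.55299 m^2
N * area / 10000 * 100 = 378 * 8.55299 / 10000 * 100 = 32.3303
CC = min(100, 32.3303) = 32.3303 ≈ 32.3%

32.3%


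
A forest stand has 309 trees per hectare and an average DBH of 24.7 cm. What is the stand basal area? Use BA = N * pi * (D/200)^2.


(D/200)^2 = (24.7/200)^2 = 0.1235^2 = 0.01525225
Individual BA = 3.141593 * 0.01525225 = 0.0479164 m^2
Stand BA = 309 * 0.0479164 = 14.8062 ≈ 14.81 m^2/ha

14.81 m^2/ha


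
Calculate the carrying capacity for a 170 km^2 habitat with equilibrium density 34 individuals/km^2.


K = 34 * 170 = 5780 individuals

5780 individuals


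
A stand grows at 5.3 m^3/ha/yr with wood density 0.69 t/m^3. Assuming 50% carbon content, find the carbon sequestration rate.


C = 5.3 * 0.69 * 0.5 = 1.8285 ≈ 1.83 t C/ha/yr

1.83 t C/ha/yr


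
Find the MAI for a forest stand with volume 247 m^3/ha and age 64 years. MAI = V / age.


MAI = 247 / 64 = 3.8594 ≈ 3.86 m^3/ha/yr

3.86 m^3/ha/yr


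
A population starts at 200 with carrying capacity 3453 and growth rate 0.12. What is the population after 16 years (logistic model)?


(K - N0)/N0 = (3453 - 200)/200 = 3253/200 = 16.2650
r*t = 0.12 * 16 = 1.92; exp(-1.92) = 0.146607
16.2650 * 0.146607 = 2.38456
1 + 2.38456 = 3.38456
N = 3453 / 3.38456 = 1020.22 ≈ 1020

1020


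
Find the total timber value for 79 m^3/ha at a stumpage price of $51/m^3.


Value = 79 * 51 = $4029/ha

$4029/ha


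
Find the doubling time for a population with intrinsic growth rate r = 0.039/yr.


td = ln(2) / 0.039 = 0.693147 / 0.039 = 17.7730 ≈ 17.8 years

17.8 years


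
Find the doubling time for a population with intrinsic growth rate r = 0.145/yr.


td = ln(2) / 0.145 = 0.693147 / 0.145 = 4.78032 ≈ 4.8 years

4.8 years


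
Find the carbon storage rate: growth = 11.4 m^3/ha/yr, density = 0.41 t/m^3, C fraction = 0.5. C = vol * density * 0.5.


C = 11.4 * 0.41 * 0.5 = 2.337 ≈ 2.34 t C/ha/yr

2.34 t C/ha/yr


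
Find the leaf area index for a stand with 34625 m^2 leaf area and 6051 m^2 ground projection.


LAI = 34625 / 6051 = 5.7222 ≈ 5.72

5.72


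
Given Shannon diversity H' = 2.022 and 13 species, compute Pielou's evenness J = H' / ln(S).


ln(13) = 2.56495
J = H' / ln(S) = 2.022 / 2.56495 = 0.788319 ≈ 0.7883

0.7883


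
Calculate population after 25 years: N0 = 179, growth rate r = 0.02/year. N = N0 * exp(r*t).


r*t = 0.02 * 25 = 0.5
exp(0.5) = 1.64872
N = 179 * 1.64872 = 295.121 ≈ 295

295


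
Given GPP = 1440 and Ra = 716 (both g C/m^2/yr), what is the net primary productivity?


NPP = GPP - Ra = 1440 - 716 = 724 g C/m^2/yr

724 g C/m^2/yr


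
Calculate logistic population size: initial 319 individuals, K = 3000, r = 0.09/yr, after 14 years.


(K - N0)/N0 = (3000 - 319)/319 = 2681/319 = 8.40439
r*t = 0.09 * 14 = 1.26; exp(-1.26) = 0.283654
8.40439 * 0.283654 = 2.38394
1 + 2.38394 = 3.38394
N = 3000 / 3.38394 = 886.541 ≈ 887

887


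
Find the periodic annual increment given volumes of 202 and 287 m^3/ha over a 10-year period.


PAI = (V2 - V1) / period = (287 - 202) / 10 = 85 / 10 = 8.50 m^3/ha/yr

8.50 m^3/ha/yr


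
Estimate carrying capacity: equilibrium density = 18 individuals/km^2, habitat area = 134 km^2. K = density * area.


K = 18 * 134 = 2412 individuals

2412 individuals


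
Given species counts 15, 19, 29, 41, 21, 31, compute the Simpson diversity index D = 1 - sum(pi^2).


Total N = 15 + 19 + 29 + 41 + 21 + 31 = 156
Per-species terms:
  p = 15/156 = 0.096154; p^2 = 0.096154^2 = 0.009246
  p = 19/156 = 0.121795; p^2 = 0.121795^2 = 0.014834
  p = 29/156 = 0.185897; p^2 = 0.185897^2 = 0.034558
  p = 41/156 = 0.262821; p^2 = 0.262821^2 = 0.069075
  p = 21/156 = 0.134615; p^2 = 0.134615^2 = 0.018121
  p = 31/156 = 0.198718; p^2 = 0.198718^2 = 0.039489
sum(p^2) = 0.009246 + 0.014834 + 0.034558 + 0.069075 + 0.018121 + 0.039489 = 0.185323
D = 1 - 0.185323 = 0.814677 ≈ 0.8147

0.8147


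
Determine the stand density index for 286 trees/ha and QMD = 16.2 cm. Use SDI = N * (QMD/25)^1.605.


QMD/25 = 16.2/25 = 0.648
(0.648)^1.605 = exp(1.605 * ln(0.648)) = exp(1.605 * (-0.433865)) = exp(-0.696353) = 0.498400
SDI = 286 * 0.498400 = 142.542 ≈ 143

143


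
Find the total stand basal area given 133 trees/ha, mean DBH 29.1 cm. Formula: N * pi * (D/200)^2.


(D/200)^2 = (29.1/200)^2 = 0.1455^2 = 0.02117025
Individual BA = 3.141593 * 0.02117025 = 0.0665083 m^2
Stand BA = 133 * 0.0665083 = 8.84560 ≈ 8.85 m^2/ha

8.85 m^2/ha


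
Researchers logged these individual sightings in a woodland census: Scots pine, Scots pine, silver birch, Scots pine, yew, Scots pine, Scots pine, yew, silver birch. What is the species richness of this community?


Total individuals logged = 9
Distinct species (count of individuals): Scots pine (5), silver birch (2), yew (2)
Species richness = number of distinct species = 3

3


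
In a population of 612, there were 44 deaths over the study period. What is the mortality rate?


Mortality rate = 44 / 612 = 0.071895 ≈ 0.0719

0.0719


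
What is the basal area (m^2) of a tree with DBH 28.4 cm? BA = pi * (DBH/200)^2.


D/200 = 28.4/200 = 0.142 m
(D/200)^2 = 0.142^2 = 0.020164
BA = 3.141593 * 0.020164 = 0.0633471 ≈ 0.0633 m^2

0.0633 m^2


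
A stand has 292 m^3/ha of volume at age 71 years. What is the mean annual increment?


MAI = 292 / 71 = 4.1127 ≈ 4.11 m^3/ha/yr

4.11 m^3/ha/yr


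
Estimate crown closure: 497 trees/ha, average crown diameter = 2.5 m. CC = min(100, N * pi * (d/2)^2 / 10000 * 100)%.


(d/2)^2 = (2.5/2)^2 = 1.25^2 = 1.5625
Crown area = 3.141593 * 1.5625 = 4.90874 m^2
N * area / 10000 * 100 = 497 * 4.90874 / 10000 * 100 = 24.3964
CC = min(100, 24.3964) = 24.3964 ≈ 24.4%

24.4%


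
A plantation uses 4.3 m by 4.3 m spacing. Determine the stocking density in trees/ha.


N = 10000 / 4.3^2 = 10000 / 18.49 = 540.833 ≈ 541 trees/ha

541 trees/ha


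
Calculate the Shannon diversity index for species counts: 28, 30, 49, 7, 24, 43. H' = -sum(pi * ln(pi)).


Total N = 28 + 30 + 49 + 7 + 24 + 43 = 181
Per-species terms:
  p = 28/181 = 0.154696; ln(p) = -1.866293; p*ln(p) = 0.154696 * (-1.866293) = -0.288708
  p = 30/181 = 0.165746; ln(p) = -1.797299; p*ln(p) = 0.165746 * (-1.797299) = -0.297895
  p = 49/181 = 0.270718; ln(p) = -1.306678; p*ln(p) = 0.270718 * (-1.306678) = -0.353741
  p = 7/181 = 0.038674; ln(p) = -3.252588; p*ln(p) = 0.038674 * (-3.252588) = -0.125791
  p = 24/181 = 0.132597; ln(p) = -2.020441; p*ln(p) = 0.132597 * (-2.020441) = -0.267904
  p = 43/181 = 0.237569; ln(p) = -1.437297; p*ln(p) = 0.237569 * (-1.437297) = -0.341457
sum(p*ln(p)) = (-0.288708) + (-0.297895) + (-0.353741) + (-0.125791) + (-0.267904) + (-0.341457) = -1.675496
H' = -(-1.675496) = 1.675496 ≈ 1.6755

1.6755


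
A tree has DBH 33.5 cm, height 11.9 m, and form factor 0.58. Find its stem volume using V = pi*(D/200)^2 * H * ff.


(D/200)^2 = (33.5/200)^2 = 0.1675^2 = 0.02805625
BA = 3.141593 * 0.02805625 = 0.0881413 m^2
V = 0.0881413 * 11.9 * 0.58 = 0.608351 ≈ 0.608 m^3

0.608 m^3


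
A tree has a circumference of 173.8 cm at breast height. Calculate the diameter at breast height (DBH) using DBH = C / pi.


DBH = C / pi = 173.8 / 3.141593 = 55.3223 ≈ 55.32 cm

55.32 cm


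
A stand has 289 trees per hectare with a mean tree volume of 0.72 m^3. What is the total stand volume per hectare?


V_stand = 289 * 0.72 = 208.08 ≈ 208.1 m^3/ha

208.1 m^3/ha


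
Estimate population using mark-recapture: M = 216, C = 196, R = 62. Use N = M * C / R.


N = M * C / R = 216 * 196 / 62 = 42336 / 62 = 682.84 ≈ 683

683 individuals


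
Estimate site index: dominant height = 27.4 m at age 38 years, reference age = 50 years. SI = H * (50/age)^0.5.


50/38 = 1.31579
(1.31579)^0.5 = 1.14708
SI = 27.4 * 1.14708 = 31.4300 ≈ 31.4 m

31.4 m


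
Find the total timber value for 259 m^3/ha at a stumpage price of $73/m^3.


Value = 259 * 73 = $18907/ha

$18907/ha


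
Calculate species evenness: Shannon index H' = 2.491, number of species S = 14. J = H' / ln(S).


ln(14) = 2.63906
J = H' / ln(S) = 2.491 / 2.63906 = 0.943897 ≈ 0.9439

0.9439


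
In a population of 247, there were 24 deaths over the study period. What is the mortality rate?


Mortality rate = 24 / 247 = 0.097166 ≈ 0.0972

0.0972


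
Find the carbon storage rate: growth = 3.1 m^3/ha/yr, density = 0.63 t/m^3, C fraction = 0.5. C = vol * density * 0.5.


C = 3.1 * 0.63 * 0.5 = 0.9765 ≈ 0.98 t C/ha/yr

0.98 t C/ha/yr


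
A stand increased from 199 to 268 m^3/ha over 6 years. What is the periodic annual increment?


PAI = (V2 - V1) / period = (268 - 199) / 6 = 69 / 6 = 11.50 m^3/ha/yr

11.50 m^3/ha/yr


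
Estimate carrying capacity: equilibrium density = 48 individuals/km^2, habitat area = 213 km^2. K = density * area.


K = 48 * 213 = 10224 individuals

10224 individuals


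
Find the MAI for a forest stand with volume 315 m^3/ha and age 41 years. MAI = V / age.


MAI = 315 / 41 = 7.6829 ≈ 7.68 m^3/ha/yr

7.68 m^3/ha/yr


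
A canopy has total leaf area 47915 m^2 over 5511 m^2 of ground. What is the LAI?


LAI = 47915 / 5511 = 8.6944 ≈ 8.69

8.69


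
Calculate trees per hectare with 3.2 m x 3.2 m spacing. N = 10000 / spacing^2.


N = 10000 / 3.2^2 = 10000 / 10.24 = 976.563 ≈ 977 trees/ha

977 trees/ha


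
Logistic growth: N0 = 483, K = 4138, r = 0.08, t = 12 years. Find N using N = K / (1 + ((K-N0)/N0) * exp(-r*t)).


(K - N0)/N0 = (4138 - 483)/483 = 3655/483 = 7.56729
r*t = 0.08 * 12 = 0.96; exp(-0.96) = 0.382893
7.56729 * 0.382893 = 2.89746
1 + 2.89746 = 3.89746
N = 4138 / 3.89746 = 1061.72 ≈ 1062

1062


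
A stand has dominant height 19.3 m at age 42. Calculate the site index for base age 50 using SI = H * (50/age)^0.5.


50/42 = 1.19048
(1.19048)^0.5 = 1.09109
SI = 19.3 * 1.09109 = 21.0580 ≈ 21.1 m

21.1 m


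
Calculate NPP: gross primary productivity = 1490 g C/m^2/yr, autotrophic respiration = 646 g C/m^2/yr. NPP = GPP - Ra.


NPP = GPP - Ra = 1490 - 646 = 844 g C/m^2/yr

844 g C/m^2/yr


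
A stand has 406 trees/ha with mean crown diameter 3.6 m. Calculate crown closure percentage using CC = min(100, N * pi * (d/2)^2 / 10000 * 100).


(d/2)^2 = (3.6/2)^2 = 1.8^2 = 3.24
Crown area = 3.141593 * 3.24 = 10.1788 m^2
N * area / 10000 * 100 = 406 * 10.1788 / 10000 * 100 = 41.3259
CC = min(100, 41.3259) = 41.3259 ≈ 41.3%

41.3%


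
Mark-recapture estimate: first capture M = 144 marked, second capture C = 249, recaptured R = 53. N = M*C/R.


N = M * C / R = 144 * 249 / 53 = 35856 / 53 = 676.53 ≈ 677

677 individuals


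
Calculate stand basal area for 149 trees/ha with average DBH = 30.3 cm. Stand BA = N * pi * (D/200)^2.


(D/200)^2 = (30.3/200)^2 = 0.1515^2 = 0.02295225
Individual BA = 3.141593 * 0.02295225 = 0.0721066 m^2
Stand BA = 149 * 0.0721066 = 10.7439 ≈ 10.74 m^2/ha

10.74 m^2/ha


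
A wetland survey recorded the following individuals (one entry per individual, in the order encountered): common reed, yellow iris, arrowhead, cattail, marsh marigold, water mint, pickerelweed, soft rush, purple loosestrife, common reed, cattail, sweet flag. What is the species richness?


Total individuals logged = 12
Distinct species (count of individuals): common reed (2), yellow iris (1), arrowhead (1), cattail (2), marsh marigold (1), water mint (1), pickerelweed (1), soft rush (1), purple loosestrife (1), sweet flag (1)
Species richness = number of distinct species = 10

10


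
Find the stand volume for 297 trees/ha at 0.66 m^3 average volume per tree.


V_stand = 297 * 0.66 = 196.02 ≈ 196.0 m^3/ha

196.0 m^3/ha


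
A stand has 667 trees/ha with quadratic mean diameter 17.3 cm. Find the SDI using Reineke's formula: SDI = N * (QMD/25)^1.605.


QMD/25 = 17.3/25 = 0.692
(0.692)^1.605 = exp(1.605 * ln(0.692)) = exp(1.605 * (-0.368169)) = exp(-0.590911) = 0.553823
SDI = 667 * 0.553823 = 369.400 ≈ 369

369


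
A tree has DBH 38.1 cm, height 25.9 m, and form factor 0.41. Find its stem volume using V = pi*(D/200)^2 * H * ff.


(D/200)^2 = (38.1/200)^2 = 0.1905^2 = 0.03629025
BA = 3.141593 * 0.03629025 = 0.114009 m^2
V = 0.114009 * 25.9 * 0.41 = 1.21066 ≈ 1.211 m^3

1.211 m^3


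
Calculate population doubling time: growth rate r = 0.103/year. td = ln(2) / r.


td = ln(2) / 0.103 = 0.693147 / 0.103 = 6.72958 ≈ 6.7 years

6.7 years


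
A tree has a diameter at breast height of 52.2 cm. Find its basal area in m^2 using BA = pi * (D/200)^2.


D/200 = 52.2/200 = 0.261 m
(D/200)^2 = 0.261^2 = 0.068121
BA = 3.141593 * 0.068121 = 0.214008 ≈ 0.2140 m^2

0.2140 m^2


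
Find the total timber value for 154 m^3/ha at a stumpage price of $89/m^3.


Value = 154 * 89 = $13706/ha

$13706/ha


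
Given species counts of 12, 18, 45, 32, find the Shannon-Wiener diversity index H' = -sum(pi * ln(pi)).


Total N = 12 + 18 + 45 + 32 = 107
Per-species terms:
  p = 12/107 = 0.112150; ln(p) = -2.187918; p*ln(p) = 0.112150 * (-2.187918) = -0.245375
  p = 18/107 = 0.168224; ln(p) = -1.782459; p*ln(p) = 0.168224 * (-1.782459) = -0.299852
  p = 45/107 = 0.420561; ln(p) = -0.866166; p*ln(p) = 0.420561 * (-0.866166) = -0.364276
  p = 32/107 = 0.299065; ln(p) = -1.207094; p*ln(p) = 0.299065 * (-1.207094) = -0.361000
sum(p*ln(p)) = (-0.245375) + (-0.299852) + (-0.364276) + (-0.361000) = -1.270503
H' = -(-1.270503) = 1.270503 ≈ 1.2705

1.2705


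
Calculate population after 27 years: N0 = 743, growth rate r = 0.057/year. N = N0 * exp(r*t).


r*t = 0.057 * 27 = 1.539
exp(1.539) = 4.65993
N = 743 * 4.65993 = 3462.33 ≈ 3462

3462


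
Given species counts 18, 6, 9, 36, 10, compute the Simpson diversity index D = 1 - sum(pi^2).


Total N = 18 + 6 + 9 + 36 + 10 = 79
Per-species terms:
  p = 18/79 = 0.227848; p^2 = 0.227848^2 = 0.051915
  p = 6/79 = 0.075949; p^2 = 0.075949^2 = 0.005768
  p = 9/79 = 0.113924; p^2 = 0.113924^2 = 0.012979
  p = 36/79 = 0.455696; p^2 = 0.455696^2 = 0.207659
  p = 10/79 = 0.126582; p^2 = 0.126582^2 = 0.016023
sum(p^2) = 0.051915 + 0.005768 + 0.012979 + 0.207659 + 0.016023 = 0.294344
D = 1 - 0.294344 = 0.705656 ≈ 0.7057

0.7057


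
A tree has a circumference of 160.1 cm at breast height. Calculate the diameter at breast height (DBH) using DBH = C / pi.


DBH = C / pi = 160.1 / 3.141593 = 50.9614 ≈ 50.96 cm

50.96 cm


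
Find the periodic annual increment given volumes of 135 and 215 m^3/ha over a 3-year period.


PAI = (V2 - V1) / period = (215 - 135) / 3 = 80 / 3 = 26.6667 ≈ 26.67 m^3/ha/yr

26.67 m^3/ha/yr


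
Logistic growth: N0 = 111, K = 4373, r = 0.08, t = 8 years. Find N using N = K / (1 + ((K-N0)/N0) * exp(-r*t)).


(K - N0)/N0 = (4373 - 111)/111 = 4262/111 = 38.3964
r*t = 0.08 * 8 = 0.64; exp(-0.64) = 0.527292
38.3964 * 0.527292 = 20.2461
1 + 20.2461 = 21.2461
N = 4373 / 21.2461 = 205.826 ≈ 206

206


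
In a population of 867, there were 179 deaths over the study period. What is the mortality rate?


Mortality rate = 179 / 867 = 0.206459 ≈ 0.2065

0.2065


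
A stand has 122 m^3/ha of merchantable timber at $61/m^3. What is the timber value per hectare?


Value = 122 * 61 = $7442/ha

$7442/ha


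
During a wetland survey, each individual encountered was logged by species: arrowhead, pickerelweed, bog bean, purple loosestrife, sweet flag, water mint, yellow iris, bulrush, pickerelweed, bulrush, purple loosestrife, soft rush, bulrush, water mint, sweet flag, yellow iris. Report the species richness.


Total individuals logged = 16
Distinct species (count of individuals): arrowhead (1), pickerelweed (2), bog bean (1), purple loosestrife (2), sweet flag (2), water mint (2), yellow iris (2), bulrush (3), soft rush (1)
Species richness = number of distinct species = 9

9


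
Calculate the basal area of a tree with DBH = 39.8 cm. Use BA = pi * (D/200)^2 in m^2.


D/200 = 39.8/200 = 0.199 m
(D/200)^2 = 0.199^2 = 0.039601
BA = 3.141593 * 0.039601 = 0.124410 ≈ 0.1244 m^2

0.1244 m^2


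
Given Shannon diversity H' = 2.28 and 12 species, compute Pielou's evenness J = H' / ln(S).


ln(12) = 2.48491
J = H' / ln(S) = 2.28 / 2.48491 = 0.917538 ≈ 0.9175

0.9175


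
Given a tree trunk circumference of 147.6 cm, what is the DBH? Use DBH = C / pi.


DBH = C / pi = 147.6 / 3.141593 = 46.9825 ≈ 46.98 cm

46.98 cm


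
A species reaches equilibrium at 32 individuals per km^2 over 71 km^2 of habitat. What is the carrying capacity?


K = 32 * 71 = 2272 individuals

2272 individuals


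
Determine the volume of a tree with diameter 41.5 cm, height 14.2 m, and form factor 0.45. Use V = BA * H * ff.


(D/200)^2 = (41.5/200)^2 = 0.2075^2 = 0.04305625
BA = 3.141593 * 0.04305625 = 0.135265 m^2
V = 0.135265 * 14.2 * 0.45 = 0.864343 ≈ 0.864 m^3

0.864 m^3


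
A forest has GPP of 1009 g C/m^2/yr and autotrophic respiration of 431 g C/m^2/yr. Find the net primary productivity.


NPP = GPP - Ra = 1009 - 431 = 578 g C/m^2/yr

578 g C/m^2/yr


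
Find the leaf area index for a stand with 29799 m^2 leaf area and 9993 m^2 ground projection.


LAI = 29799 / 9993 = 2.9820 ≈ 2.98

2.98


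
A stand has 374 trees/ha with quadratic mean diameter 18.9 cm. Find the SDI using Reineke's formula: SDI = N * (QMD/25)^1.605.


QMD/25 = 18.9/25 = 0.756
(0.756)^1.605 = exp(1.605 * ln(0.756)) = exp(1.605 * (-0.279714)) = exp(-0.448941) = 0.638304
SDI = 374 * 0.638304 = 238.726 ≈ 239

239


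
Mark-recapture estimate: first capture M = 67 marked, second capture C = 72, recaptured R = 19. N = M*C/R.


N = M * C / R = 67 * 72 / 19 = 4824 / 19 = 253.89 ≈ 254

254 individuals


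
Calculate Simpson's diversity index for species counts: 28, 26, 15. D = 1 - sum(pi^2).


Total N = 28 + 26 + 15 = 69
Per-species terms:
  p = 28/69 = 0.405797; p^2 = 0.405797^2 = 0.164671
  p = 26/69 = 0.376812; p^2 = 0.376812^2 = 0.141987
  p = 15/69 = 0.217391; p^2 = 0.217391^2 = 0.047259
sum(p^2) = 0.164671 + 0.141987 + 0.047259 = 0.353917
D = 1 - 0.353917 = 0.646083 ≈ 0.6461

0.6461


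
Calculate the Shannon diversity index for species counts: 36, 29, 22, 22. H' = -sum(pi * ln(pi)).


Total N = 36 + 29 + 22 + 22 = 109
Per-species terms:
  p = 36/109 = 0.330275; ln(p) = -1.107830; p*ln(p) = 0.330275 * (-1.107830) = -0.365889
  p = 29/109 = 0.266055; ln(p) = -1.324052; p*ln(p) = 0.266055 * (-1.324052) = -0.352271
  p = 22/109 = 0.201835; ln(p) = -1.600305; p*ln(p) = 0.201835 * (-1.600305) = -0.322998
  p = 22/109 = 0.201835; ln(p) = -1.600305; p*ln(p) = 0.201835 * (-1.600305) = -0.322998
sum(p*ln(p)) = (-0.365889) + (-0.352271) + (-0.322998) + (-0.322998) = -1.364156
H' = -(-1.364156) = 1.364156 ≈ 1.3642

1.3642


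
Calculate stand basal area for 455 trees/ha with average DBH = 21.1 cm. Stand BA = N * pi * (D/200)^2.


(D/200)^2 = (21.1/200)^2 = 0.1055^2 = 0.01113025
Individual BA = 3.141593 * 0.01113025 = 0.0349667 m^2
Stand BA = 455 * 0.0349667 = 15.9098 ≈ 15.91 m^2/ha

15.91 m^2/ha


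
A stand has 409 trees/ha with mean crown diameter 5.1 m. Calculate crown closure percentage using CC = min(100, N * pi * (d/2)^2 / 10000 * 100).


(d/2)^2 = (5.1/2)^2 = 2.55^2 = 6.5025
Crown area = 3.141593 * 6.5025 = 20.4282 m^2
N * area / 10000 * 100 = 409 * 20.4282 / 10000 * 100 = 83.5513
CC = min(100, 83.5513) = 83.5513 ≈ 83.6%

83.6%


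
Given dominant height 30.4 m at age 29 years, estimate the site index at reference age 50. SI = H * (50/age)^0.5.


50/29 = 1.72414
(1.72414)^0.5 = 1.31307
SI = 30.4 * 1.31307 = 39.9173 ≈ 39.9 m

39.9 m


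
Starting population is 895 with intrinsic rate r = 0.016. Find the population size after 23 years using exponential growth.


r*t = 0.016 * 23 = 0.368
exp(0.368) = 1.44484
N = 895 * 1.44484 = 1293.13 ≈ 1293

1293


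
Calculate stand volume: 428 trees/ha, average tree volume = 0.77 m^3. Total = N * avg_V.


V_stand = 428 * 0.77 = 329.56 ≈ 329.6 m^3/ha

329.6 m^3/ha


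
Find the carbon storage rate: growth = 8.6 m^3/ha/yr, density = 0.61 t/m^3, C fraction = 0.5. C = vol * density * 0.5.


C = 8.6 * 0.61 * 0.5 = 2.623 ≈ 2.62 t C/ha/yr

2.62 t C/ha/yr


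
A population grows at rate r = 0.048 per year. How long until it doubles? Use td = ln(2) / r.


td = ln(2) / 0.048 = 0.693147 / 0.048 = 14.4406 ≈ 14.4 years

14.4 years


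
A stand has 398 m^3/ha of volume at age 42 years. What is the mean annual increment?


MAI = 398 / 42 = 9.4762 ≈ 9.48 m^3/ha/yr

9.48 m^3/ha/yr


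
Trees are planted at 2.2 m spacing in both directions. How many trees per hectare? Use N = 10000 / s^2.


N = 10000 / 2.2^2 = 10000 / 4.84 = 2066.12 ≈ 2066 trees/ha

2066 trees/ha


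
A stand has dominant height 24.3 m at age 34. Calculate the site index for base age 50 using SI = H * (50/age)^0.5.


50/34 = 1.47059
(1.47059)^0.5 = 1.21268
SI = 24.3 * 1.21268 = 29.4681 ≈ 29.5 m

29.5 m


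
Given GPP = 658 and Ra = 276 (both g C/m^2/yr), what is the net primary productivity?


NPP = GPP - Ra = 658 - 276 = 382 g C/m^2/yr

382 g C/m^2/yr


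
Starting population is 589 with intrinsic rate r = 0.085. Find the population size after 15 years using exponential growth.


r*t = 0.085 * 15 = 1.275
exp(1.275) = 3.57870
N = 589 * 3.57870 = 2107.85 ≈ 2108

2108


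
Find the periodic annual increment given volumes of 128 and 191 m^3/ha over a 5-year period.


PAI = (V2 - V1) / period = (191 - 128) / 5 = 63 / 5 = 12.60 m^3/ha/yr

12.60 m^3/ha/yr


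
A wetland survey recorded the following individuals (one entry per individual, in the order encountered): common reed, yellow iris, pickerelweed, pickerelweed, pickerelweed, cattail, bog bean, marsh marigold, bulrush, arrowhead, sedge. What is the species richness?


Total individuals logged = 11
Distinct species (count of individuals): common reed (1), yellow iris (1), pickerelweed (3), cattail (1), bog bean (1), marsh marigold (1), bulrush (1), arrowhead (1), sedge (1)
Species richness = number of distinct species = 9

9


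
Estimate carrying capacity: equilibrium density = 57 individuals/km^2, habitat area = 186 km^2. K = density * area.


K = 57 * 186 = 10602 individuals

10602 individuals


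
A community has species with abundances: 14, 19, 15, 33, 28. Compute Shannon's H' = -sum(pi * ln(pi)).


Total N = 14 + 19 + 15 + 33 + 28 = 109
Per-species terms:
  p = 14/109 = 0.128440; ln(p) = -2.052293; p*ln(p) = 0.128440 * (-2.052293) = -0.263597
  p = 19/109 = 0.174312; ln(p) = -1.746908; p*ln(p) = 0.174312 * (-1.746908) = -0.304507
  p = 15/109 = 0.137615; ln(p) = -1.983295; p*ln(p) = 0.137615 * (-1.983295) = -0.272931
  p = 33/109 = 0.302752; ln(p) = -1.194841; p*ln(p) = 0.302752 * (-1.194841) = -0.361741
  p = 28/109 = 0.256881; ln(p) = -1.359142; p*ln(p) = 0.256881 * (-1.359142) = -0.349138
sum(p*ln(p)) = (-0.263597) + (-0.304507) + (-0.272931) + (-0.361741) + (-0.349138) = -1.551914
H' = -(-1.551914) = 1.551914 ≈ 1.5519

1.5519


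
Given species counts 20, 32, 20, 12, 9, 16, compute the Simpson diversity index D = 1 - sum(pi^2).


Total N = 20 + 32 + 20 + 12 + 9 + 16 = 109
Per-species terms:
  p = 20/109 = 0.183486; p^2 = 0.183486^2 = 0.033667
  p = 32/109 = 0.293578; p^2 = 0.293578^2 = 0.086188
  p = 20/109 = 0.183486; p^2 = 0.183486^2 = 0.033667
  p = 12/109 = 0.110092; p^2 = 0.110092^2 = 0.012120
  p = 9/109 = 0.082569; p^2 = 0.082569^2 = 0.006818
  p = 16/109 = 0.146789; p^2 = 0.146789^2 = 0.021547
sum(p^2) = 0.033667 + 0.086188 + 0.033667 + 0.012120 + 0.006818 + 0.021547 = 0.194007
D = 1 - 0.194007 = 0.805993 ≈ 0.8060

0.8060


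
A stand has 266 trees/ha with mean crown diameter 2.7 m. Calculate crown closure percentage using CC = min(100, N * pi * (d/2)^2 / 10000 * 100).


(d/2)^2 = (2.7/2)^2 = 1.35^2 = 1.8225
Crown area = 3.141593 * 1.8225 = 5.72555 m^2
N * area / 10000 * 100 = 266 * 5.72555 / 10000 * 100 = 15.2300
CC = min(100, 15.2300) = 15.2300 ≈ 15.2%

15.2%


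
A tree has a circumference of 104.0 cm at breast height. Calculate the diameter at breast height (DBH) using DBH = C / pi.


DBH = C / pi = 104.0 / 3.141593 = 33.1042 ≈ 33.10 cm

33.10 cm


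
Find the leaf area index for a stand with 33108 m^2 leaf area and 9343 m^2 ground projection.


LAI = 33108 / 9343 = 3.5436 ≈ 3.54

3.54


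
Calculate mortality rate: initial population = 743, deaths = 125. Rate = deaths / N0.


Mortality rate = 125 / 743 = 0.168237 ≈ 0.1682

0.1682


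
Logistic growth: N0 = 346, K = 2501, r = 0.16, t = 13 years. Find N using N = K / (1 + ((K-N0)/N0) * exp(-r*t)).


(K - N0)/N0 = (2501 - 346)/346 = 2155/346 = 6.22832
r*t = 0.16 * 13 = 2.08; exp(-2.08) = 0.124930
6.22832 * 0.124930 = 0.778104
1 + 0.778104 = 1.77810
N = 2501 / 1.77810 = 1406.56 ≈ 1407

1407


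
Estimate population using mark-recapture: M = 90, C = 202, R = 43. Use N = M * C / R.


N = M * C / R = 90 * 202 / 43 = 18180 / 43 = 422.79 ≈ 423

423 individuals


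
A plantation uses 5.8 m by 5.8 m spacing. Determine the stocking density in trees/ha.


N = 10000 / 5.8^2 = 10000 / 33.64 = 297.265 ≈ 297 trees/ha

297 trees/ha


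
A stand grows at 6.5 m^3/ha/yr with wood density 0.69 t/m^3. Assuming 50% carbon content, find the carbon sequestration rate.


C = 6.5 * 0.69 * 0.5 = 2.2425 ≈ 2.24 t C/ha/yr

2.24 t C/ha/yr


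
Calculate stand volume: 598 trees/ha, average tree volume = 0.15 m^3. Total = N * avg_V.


V_stand = 598 * 0.15 = 89.7 m^3/ha

89.7 m^3/ha


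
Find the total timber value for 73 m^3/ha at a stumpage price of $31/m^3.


Value = 73 * 31 = $2263/ha

$2263/ha


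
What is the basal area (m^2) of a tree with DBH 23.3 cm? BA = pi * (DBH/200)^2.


D/200 = 23.3/200 = 0.1165 m
(D/200)^2 = 0.1165^2 = 0.01357225
BA = 3.141593 * 0.01357225 = 0.0426385 ≈ 0.0426 m^2

0.0426 m^2


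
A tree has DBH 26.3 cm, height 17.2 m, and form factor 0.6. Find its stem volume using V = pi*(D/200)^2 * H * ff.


(D/200)^2 = (26.3/200)^2 = 0.1315^2 = 0.01729225
BA = 3.141593 * 0.01729225 = 0.0543252 m^2
V = 0.0543252 * 17.2 * 0.6 = 0.560636 ≈ 0.561 m^3

0.561 m^3


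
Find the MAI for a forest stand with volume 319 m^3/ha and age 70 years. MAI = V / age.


MAI = 319 / 70 = 4.5571 ≈ 4.56 m^3/ha/yr

4.56 m^3/ha/yr


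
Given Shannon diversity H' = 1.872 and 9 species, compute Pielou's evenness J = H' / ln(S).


ln(9) = 2.19722
J = H' / ln(S) = 1.872 / 2.19722 = 0.851986 ≈ 0.8520

0.8520


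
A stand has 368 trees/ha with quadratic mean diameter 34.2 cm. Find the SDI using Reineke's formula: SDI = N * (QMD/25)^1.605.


QMD/25 = 34.2/25 = 1.368
(1.368)^1.605 = exp(1.605 * ln(1.368)) = exp(1.605 * 0.313350) = exp(0.502927) = 1.65355
SDI = 368 * 1.65355 = 608.506 ≈ 609

609


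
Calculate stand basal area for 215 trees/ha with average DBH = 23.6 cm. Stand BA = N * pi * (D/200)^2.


(D/200)^2 = (23.6/200)^2 = 0.118^2 = 0.013924
Individual BA = 3.141593 * 0.013924 = 0.0437435 m^2
Stand BA = 215 * 0.0437435 = 9.40485 ≈ 9.40 m^2/ha

9.40 m^2/ha


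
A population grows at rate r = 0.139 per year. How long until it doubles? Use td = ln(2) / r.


td = ln(2) / 0.139 = 0.693147 / 0.139 = 4.98667 ≈ 5.0 years

5.0 years


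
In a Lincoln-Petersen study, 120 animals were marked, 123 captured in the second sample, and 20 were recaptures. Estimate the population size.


N = M * C / R = 120 * 123 / 20 = 14760 / 20 = 738

738 individuals


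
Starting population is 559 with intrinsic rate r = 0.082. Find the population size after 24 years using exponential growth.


r*t = 0.082 * 24 = 1.968
exp(1.968) = 7.15635
N = 559 * 7.15635 = 4000.40 ≈ 4000

4000


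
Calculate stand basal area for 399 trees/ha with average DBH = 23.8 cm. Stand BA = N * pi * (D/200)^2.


(D/200)^2 = (23.8/200)^2 = 0.119^2 = 0.014161
Individual BA = 3.141593 * 0.014161 = 0.0444881 m^2
Stand BA = 399 * 0.0444881 = 17.7508 ≈ 17.75 m^2/ha

17.75 m^2/ha


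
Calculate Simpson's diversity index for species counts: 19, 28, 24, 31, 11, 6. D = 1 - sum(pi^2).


Total N = 19 + 28 + 24 + 31 + 11 + 6 = 119
Per-species terms:
  p = 19/119 = 0.159664; p^2 = 0.159664^2 = 0.025493
  p = 28/119 = 0.235294; p^2 = 0.235294^2 = 0.055363
  p = 24/119 = 0.201681; p^2 = 0.201681^2 = 0.040675
  p = 31/119 = 0.260504; p^2 = 0.260504^2 = 0.067862
  p = 11/119 = 0.092437; p^2 = 0.092437^2 = 0.008545
  p = 6/119 = 0.050420; p^2 = 0.050420^2 = 0.002542
sum(p^2) = 0.025493 + 0.055363 + 0.040675 + 0.067862 + 0.008545 + 0.002542 = 0.200480
D = 1 - 0.200480 = 0.799520 ≈ 0.7995

0.7995


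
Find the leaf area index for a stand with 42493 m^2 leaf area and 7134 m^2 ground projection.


LAI = 42493 / 7134 = 5.9564 ≈ 5.96

5.96


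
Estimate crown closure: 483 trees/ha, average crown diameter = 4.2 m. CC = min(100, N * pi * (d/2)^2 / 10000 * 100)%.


(d/2)^2 = (4.2/2)^2 = 2.1^2 = 4.41
Crown area = 3.141593 * 4.41 = 13.8544 m^2
N * area / 10000 * 100 = 483 * 13.8544 / 10000 * 100 = 66.9168
CC = min(100, 66.9168) = 66.9168 ≈ 66.9%

66.9%


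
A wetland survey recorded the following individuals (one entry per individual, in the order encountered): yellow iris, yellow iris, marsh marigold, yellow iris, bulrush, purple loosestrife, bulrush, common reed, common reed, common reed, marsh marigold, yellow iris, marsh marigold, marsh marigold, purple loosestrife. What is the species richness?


Total individuals logged = 15
Distinct species (count of individuals): yellow iris (4), marsh marigold (4), bulrush (2), purple loosestrife (2), common reed (3)
Species richness = number of distinct species = 5

5


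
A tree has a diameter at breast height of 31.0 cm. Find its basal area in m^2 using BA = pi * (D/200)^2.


D/200 = 31.0/200 = 0.155 m
(D/200)^2 = 0.155^2 = 0.024025
BA = 3.141593 * 0.024025 = 0.0754768 ≈ 0.0755 m^2

0.0755 m^2
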